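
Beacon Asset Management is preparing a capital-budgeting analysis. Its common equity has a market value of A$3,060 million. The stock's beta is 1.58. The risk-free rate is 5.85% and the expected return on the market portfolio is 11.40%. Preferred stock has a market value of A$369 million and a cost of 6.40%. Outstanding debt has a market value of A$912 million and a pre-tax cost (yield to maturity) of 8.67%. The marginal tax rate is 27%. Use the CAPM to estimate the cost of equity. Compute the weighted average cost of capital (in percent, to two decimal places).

12.18%

Market risk premium = 11.4% − 5.85% = 5.55%.
Cost of equity via CAPM: Re = 5.85% + 1.58 × 5.55% = 14.6190%.
Total capital V = 3060 + 369 + 912 = 4341.
Equity: weight = 3060/4341 = 0.7049; cost = 14.619%.
Preferred: weight = 369/4341 = 0.0850; cost = 6.4%.
Debt: weight = 912/4341 = 0.2101; after-tax cost = 8.67% × (1 − 27%) = 6.3291%.
WACC = 0.7049 × 14.6190% + 0.0850 × 6.4000% + 0.2101 × 6.3291% = 12.1787%.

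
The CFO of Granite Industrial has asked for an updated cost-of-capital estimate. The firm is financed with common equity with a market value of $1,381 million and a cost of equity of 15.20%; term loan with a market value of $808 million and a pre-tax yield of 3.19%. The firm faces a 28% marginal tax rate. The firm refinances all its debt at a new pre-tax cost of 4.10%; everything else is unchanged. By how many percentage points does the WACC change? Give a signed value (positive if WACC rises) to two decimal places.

+0.24 pp

Current WACC:
Total capital V = 1381 + 808 = 2189.
Equity: weight = 1381/2189 = 0.6309; cost = 15.2%.
Term loan: weight = 808/2189 = 0.3691; after-tax cost = 3.19% × (1 − 28%) = 2.2968%.
WACC = 0.6309 × 15.2000% + 0.3691 × 2.2968% = 10.4372%.
After the change:
Total capital V = 1381 + 808 = 2189.
Equity: weight = 1381/2189 = 0.6309; cost = 15.2%.
Term loan: weight = 808/2189 = 0.3691; after-tax cost = 4.1% × (1 − 28%) = 2.9520%.
WACC = 0.6309 × 15.2000% + 0.3691 × 2.9520% = 10.6790%.
Change in WACC = 10.6790% − 10.4372% = 0.2418 pp.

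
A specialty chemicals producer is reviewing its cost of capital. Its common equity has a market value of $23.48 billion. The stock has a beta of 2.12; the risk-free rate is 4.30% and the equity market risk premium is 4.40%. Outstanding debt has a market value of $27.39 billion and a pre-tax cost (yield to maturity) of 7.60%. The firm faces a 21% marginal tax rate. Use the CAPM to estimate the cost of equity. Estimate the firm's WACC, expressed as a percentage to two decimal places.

Cost of equity via CAPM: Re = 4.3% + 2.12 × 4.4% = 13.6280%.
Total capital V = 23.48 + 27.39 = 50.87.
Equity: weight = 23.48/50.87 = 0.4616; cost = 13.628%.
Debt: weight = 27.39/50.87 = 0.5384; after-tax cost = 7.6% × (1 − 21%) = 6.0040%.
WACC = 0.4616 × 13.6280% + 0.5384 × 6.0040% = 9.5230%.

9.52%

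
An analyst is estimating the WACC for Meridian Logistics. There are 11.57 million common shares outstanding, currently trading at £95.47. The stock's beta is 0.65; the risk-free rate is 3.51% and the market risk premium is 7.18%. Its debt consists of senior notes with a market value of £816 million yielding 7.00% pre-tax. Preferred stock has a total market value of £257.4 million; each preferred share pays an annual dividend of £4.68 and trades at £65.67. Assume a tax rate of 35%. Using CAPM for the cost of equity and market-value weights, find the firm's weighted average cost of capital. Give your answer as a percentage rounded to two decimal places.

Cost of equity via CAPM: Re = 3.51% + 0.65 × 7.18% = 8.1770%.
Cost of preferred: Rp = 4.68 / 65.67 = 7.1265%.
Market value of equity E = 95.47 × 11.57m = 1104.5879m.
Total capital V = 1104.5879 + 257.4 + 816 = 2177.9879.
Equity: weight = 1104.5879/2177.9879 = 0.5072; cost = 8.177%.
Preferred: weight = 257.4/2177.9879 = 0.1182; cost = 7.1265%.
Senior notes: weight = 816/2177.9879 = 0.3747; after-tax cost = 7% × (1 − 35%) = 4.5500%.
WACC = 0.5072 × 8.1770% + 0.1182 × 7.1265% + 0.3747 × 4.5500% = 6.6940%.

6.69%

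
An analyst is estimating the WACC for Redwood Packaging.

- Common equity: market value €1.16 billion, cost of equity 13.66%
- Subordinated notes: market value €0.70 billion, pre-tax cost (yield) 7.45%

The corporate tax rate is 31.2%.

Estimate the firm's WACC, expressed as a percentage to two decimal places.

10.45%

Total capital V = 1.16 + 0.7 = 1.86.
Equity: weight = 1.16/1.86 = 0.6237; cost = 13.66%.
Subordinated notes: weight = 0.7/1.86 = 0.3763; after-tax cost = 7.45% × (1 − 31.2%) = 5.1256%.
WACC = 0.6237 × 13.6600% + 0.3763 × 5.1256% = 10.4481%.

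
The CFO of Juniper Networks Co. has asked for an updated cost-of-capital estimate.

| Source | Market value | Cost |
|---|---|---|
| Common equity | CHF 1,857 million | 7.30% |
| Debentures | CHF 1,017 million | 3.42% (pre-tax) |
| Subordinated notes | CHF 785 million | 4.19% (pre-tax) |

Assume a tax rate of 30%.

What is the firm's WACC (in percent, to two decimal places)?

5.00%

Total capital V = 1857 + 1017 + 785 = 3659.
Equity: weight = 1857/3659 = 0.5075; cost = 7.3%.
Debentures: weight = 1017/3659 = 0.2779; after-tax cost = 3.42% × (1 − 30%) = 2.3940%.
Subordinated notes: weight = 785/3659 = 0.2145; after-tax cost = 4.19% × (1 − 30%) = 2.9330%.
WACC = 0.5075 × 7.3000% + 0.2779 × 2.3940% + 0.2145 × 2.9330% = 4.9995%.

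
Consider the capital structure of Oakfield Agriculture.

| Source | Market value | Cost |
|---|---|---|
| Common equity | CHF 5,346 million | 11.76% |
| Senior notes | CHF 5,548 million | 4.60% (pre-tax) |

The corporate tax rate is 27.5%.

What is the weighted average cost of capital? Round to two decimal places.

7.47%

Total capital V = 5346 + 5548 = 10894.
Equity: weight = 5346/10894 = 0.4907; cost = 11.76%.
Senior notes: weight = 5548/10894 = 0.5093; after-tax cost = 4.6% × (1 − 27.5%) = 3.3350%.
WACC = 0.4907 × 11.7600% + 0.5093 × 3.3350% = 7.4694%.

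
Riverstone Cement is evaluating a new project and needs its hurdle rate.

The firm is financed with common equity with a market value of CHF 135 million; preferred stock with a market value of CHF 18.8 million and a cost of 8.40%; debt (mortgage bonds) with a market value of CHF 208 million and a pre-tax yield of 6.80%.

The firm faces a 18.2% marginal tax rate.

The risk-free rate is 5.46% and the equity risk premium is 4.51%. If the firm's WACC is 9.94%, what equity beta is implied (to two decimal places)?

Total capital V = 135 + 18.8 + 208 = 361.8.
Equity weight = 135/361.8 = 0.3731.
Preferred weight = 18.8/361.8 = 0.0520.
Mortgage bonds weight = 208/361.8 = 0.5749.
Debt contribution = 0.5749 × 6.8% × (1 − 18.2%) = 3.1978%.
Preferred contribution = 0.0520 × 8.4% = 0.4365%.
Required equity contribution = 9.94% − 3.6343% = 6.3057%  ⇒  Re = 16.8992%.
CAPM: 16.8992% = 5.46% + β × 4.51%  ⇒  β = 2.5364.

2.54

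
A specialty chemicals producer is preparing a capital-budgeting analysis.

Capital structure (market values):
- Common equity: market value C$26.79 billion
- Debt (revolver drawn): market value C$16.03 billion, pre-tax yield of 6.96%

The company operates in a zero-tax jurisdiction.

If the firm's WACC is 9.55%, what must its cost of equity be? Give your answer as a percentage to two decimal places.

Total capital V = 26.79 + 16.03 = 42.82.
Equity weight = 26.79/42.82 = 0.6256.
Revolver drawn weight = 16.03/42.82 = 0.3744.
Debt contribution = 0.3744 × 6.96% × (1 − 0%) = 2.6055%.
Required equity contribution = 9.55% − 2.6055% = 6.9445%.
Re = 6.9445% / 0.6256 = 11.0997%.

11.10%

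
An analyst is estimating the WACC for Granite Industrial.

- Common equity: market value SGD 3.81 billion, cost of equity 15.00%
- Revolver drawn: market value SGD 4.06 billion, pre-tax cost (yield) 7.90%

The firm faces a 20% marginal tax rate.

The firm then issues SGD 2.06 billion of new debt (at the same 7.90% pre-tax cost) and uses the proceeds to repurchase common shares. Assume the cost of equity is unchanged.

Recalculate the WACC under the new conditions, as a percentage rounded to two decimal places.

After the change:
Total capital V = 1.75 + 6.12 = 7.87.
Equity: weight = 1.75/7.87 = 0.2224; cost = 15%.
Revolver drawn: weight = 6.12/7.87 = 0.7776; after-tax cost = 7.9% × (1 − 20%) = 6.3200%.
WACC = 0.2224 × 15.0000% + 0.7776 × 6.3200% = 8.2501%.

8.25%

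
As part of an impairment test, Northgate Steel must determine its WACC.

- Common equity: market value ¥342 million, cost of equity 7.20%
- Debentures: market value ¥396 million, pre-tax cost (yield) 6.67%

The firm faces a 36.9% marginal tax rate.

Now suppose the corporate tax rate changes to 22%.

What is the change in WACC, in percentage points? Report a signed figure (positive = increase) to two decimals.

Current WACC:
Total capital V = 342 + 396 = 738.
Equity: weight = 342/738 = 0.4634; cost = 7.2%.
Debentures: weight = 396/738 = 0.5366; after-tax cost = 6.67% × (1 − 36.9%) = 4.2088%.
WACC = 0.4634 × 7.2000% + 0.5366 × 4.2088% = 5.5949%.
After the change:
Total capital V = 342 + 396 = 738.
Equity: weight = 342/738 = 0.4634; cost = 7.2%.
Debentures: weight = 396/738 = 0.5366; after-tax cost = 6.67% × (1 − 22%) = 5.2026%.
WACC = 0.4634 × 7.2000% + 0.5366 × 5.2026% = 6.1282%.
Change in WACC = 6.1282% − 5.5949% = 0.5333 pp.

+0.53 pp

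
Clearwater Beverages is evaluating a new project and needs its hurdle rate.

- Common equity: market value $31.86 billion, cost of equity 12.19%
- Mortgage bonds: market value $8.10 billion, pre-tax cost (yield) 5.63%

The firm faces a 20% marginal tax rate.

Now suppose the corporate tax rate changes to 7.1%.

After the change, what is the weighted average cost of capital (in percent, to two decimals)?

After the change:
Total capital V = 31.86 + 8.1 = 39.96.
Equity: weight = 31.86/39.96 = 0.7973; cost = 12.19%.
Mortgage bonds: weight = 8.1/39.96 = 0.2027; after-tax cost = 5.63% × (1 − 7.1%) = 5.2303%.
WACC = 0.7973 × 12.1900% + 0.2027 × 5.2303% = 10.7792%.

10.78%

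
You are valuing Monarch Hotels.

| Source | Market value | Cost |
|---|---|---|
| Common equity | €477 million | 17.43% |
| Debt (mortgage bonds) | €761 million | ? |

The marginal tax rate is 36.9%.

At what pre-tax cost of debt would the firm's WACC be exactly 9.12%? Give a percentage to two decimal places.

Total capital V = 477 + 761 = 1238.
Equity weight = 477/1238 = 0.3853.
Mortgage bonds weight = 761/1238 = 0.6147.
Equity contribution = 0.3853 × 17.43% = 6.7158%.
Remaining for debt = 9.12% − 6.7158% = 2.4042%.
Rd × (1 − 36.9%) × 0.6147 = 2.4042%  ⇒  Rd = 6.1985%.

6.20%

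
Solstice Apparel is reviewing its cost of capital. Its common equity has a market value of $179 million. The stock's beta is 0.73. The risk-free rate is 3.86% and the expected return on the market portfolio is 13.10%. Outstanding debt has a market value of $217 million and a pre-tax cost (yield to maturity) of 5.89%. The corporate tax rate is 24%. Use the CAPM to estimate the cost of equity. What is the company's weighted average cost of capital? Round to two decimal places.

7.25%

Market risk premium = 13.1% − 3.86% = 9.24%.
Cost of equity via CAPM: Re = 3.86% + 0.73 × 9.24% = 10.6052%.
Total capital V = 179 + 217 = 396.
Equity: weight = 179/396 = 0.4520; cost = 10.6052%.
Debt: weight = 217/396 = 0.5480; after-tax cost = 5.89% × (1 − 24%) = 4.4764%.
WACC = 0.4520 × 10.6052% + 0.5480 × 4.4764% = 7.2467%.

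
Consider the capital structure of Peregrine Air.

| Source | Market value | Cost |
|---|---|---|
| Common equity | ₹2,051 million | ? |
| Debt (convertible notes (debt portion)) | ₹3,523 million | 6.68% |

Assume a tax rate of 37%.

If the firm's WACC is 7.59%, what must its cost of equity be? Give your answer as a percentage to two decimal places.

Total capital V = 2051 + 3523 = 5574.
Equity weight = 2051/5574 = 0.3680.
Convertible notes (debt portion) weight = 3523/5574 = 0.6320.
Debt contribution = 0.6320 × 6.68% × (1 − 37%) = 2.6599%.
Required equity contribution = 7.59% − 2.6599% = 4.9301%.
Re = 4.9301% / 0.3680 = 13.3986%.

13.40%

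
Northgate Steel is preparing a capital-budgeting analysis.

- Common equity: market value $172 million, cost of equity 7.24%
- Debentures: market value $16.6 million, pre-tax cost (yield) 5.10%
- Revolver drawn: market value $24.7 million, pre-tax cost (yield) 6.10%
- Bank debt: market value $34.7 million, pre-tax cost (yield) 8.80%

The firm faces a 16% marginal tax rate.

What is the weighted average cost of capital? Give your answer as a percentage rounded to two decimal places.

Total capital V = 172 + 16.6 + 24.7 + 34.7 = 248.
Equity: weight = 172/248 = 0.6935; cost = 7.24%.
Debentures: weight = 16.6/248 = 0.0669; after-tax cost = 5.1% × (1 − 16%) = 4.2840%.
Revolver drawn: weight = 24.7/248 = 0.0996; after-tax cost = 6.1% × (1 − 16%) = 5.1240%.
Bank debt: weight = 34.7/248 = 0.1399; after-tax cost = 8.8% × (1 − 16%) = 7.3920%.
WACC = 0.6935 × 7.2400% + 0.0669 × 4.2840% + 0.0996 × 5.1240% + 0.1399 × 7.3920% = 6.8527%.

6.85%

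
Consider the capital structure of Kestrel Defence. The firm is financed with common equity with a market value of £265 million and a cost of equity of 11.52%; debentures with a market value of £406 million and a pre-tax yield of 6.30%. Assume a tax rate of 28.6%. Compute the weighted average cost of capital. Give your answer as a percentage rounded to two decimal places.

7.27%

Total capital V = 265 + 406 = 671.
Equity: weight = 265/671 = 0.3949; cost = 11.52%.
Debentures: weight = 406/671 = 0.6051; after-tax cost = 6.3% × (1 − 28.6%) = 4.4982%.
WACC = 0.3949 × 11.5200% + 0.6051 × 4.4982% = 7.2713%.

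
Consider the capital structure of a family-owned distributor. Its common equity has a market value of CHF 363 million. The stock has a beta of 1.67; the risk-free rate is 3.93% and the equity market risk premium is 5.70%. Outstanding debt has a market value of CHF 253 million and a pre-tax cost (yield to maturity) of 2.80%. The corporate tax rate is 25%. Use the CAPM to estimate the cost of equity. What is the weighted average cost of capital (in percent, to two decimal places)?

Cost of equity via CAPM: Re = 3.93% + 1.67 × 5.7% = 13.4490%.
Total capital V = 363 + 253 = 616.
Equity: weight = 363/616 = 0.5893; cost = 13.449%.
Debt: weight = 253/616 = 0.4107; after-tax cost = 2.8% × (1 − 25%) = 2.1000%.
WACC = 0.5893 × 13.4490% + 0.4107 × 2.1000% = 8.7878%.

8.79%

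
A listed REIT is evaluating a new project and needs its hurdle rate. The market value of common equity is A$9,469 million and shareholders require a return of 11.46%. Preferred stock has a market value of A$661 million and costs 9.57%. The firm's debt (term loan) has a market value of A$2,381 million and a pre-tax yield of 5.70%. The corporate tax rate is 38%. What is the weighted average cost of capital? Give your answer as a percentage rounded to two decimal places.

9.85%

Total capital V = 9469 + 661 + 2381 = 12511.
Equity: weight = 9469/12511 = 0.7569; cost = 11.46%.
Preferred: weight = 661/12511 = 0.0528; cost = 9.57%.
Term loan: weight = 2381/12511 = 0.1903; after-tax cost = 5.7% × (1 − 38%) = 3.5340%.
WACC = 0.7569 × 11.4600% + 0.0528 × 9.5700% + 0.1903 × 3.5340% = 9.8517%.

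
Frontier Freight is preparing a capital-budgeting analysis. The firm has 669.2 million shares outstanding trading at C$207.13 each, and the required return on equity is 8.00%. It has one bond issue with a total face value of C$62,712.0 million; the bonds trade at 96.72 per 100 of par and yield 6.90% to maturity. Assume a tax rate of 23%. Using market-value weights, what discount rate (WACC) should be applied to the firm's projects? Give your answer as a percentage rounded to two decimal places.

7.18%

Market value of equity E = 207.13 × 669.2m = 138611.396m. Market value of debt D = 62712m × 96.72/100 = 60655.0464m.
Total capital V = 138611.396 + 60655.0464 = 199266.4424.
Equity: weight = 138611.396/199266.4424 = 0.6956; cost = 8%.
Bonds outstanding: weight = 60655.0464/199266.4424 = 0.3044; after-tax cost = 6.9% × (1 − 23%) = 5.3130%.
WACC = 0.6956 × 8.0000% + 0.3044 × 5.3130% = 7.1821%.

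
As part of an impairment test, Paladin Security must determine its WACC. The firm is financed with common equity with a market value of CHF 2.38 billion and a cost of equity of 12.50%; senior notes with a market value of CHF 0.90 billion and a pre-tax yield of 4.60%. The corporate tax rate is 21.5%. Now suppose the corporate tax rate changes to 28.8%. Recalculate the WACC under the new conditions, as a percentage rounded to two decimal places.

9.97%

After the change:
Total capital V = 2.38 + 0.9 = 3.28.
Equity: weight = 2.38/3.28 = 0.7256; cost = 12.5%.
Senior notes: weight = 0.9/3.28 = 0.2744; after-tax cost = 4.6% × (1 − 28.8%) = 3.2752%.
WACC = 0.7256 × 12.5000% + 0.2744 × 3.2752% = 9.9688%.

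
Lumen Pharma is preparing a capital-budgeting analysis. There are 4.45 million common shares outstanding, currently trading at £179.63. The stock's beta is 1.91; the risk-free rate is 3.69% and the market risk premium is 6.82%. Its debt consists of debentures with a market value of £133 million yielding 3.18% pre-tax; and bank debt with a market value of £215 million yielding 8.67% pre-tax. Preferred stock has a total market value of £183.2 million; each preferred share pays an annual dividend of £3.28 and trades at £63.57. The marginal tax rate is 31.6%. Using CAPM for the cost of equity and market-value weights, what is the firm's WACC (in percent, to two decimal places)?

11.93%

Cost of equity via CAPM: Re = 3.69% + 1.91 × 6.82% = 16.7162%.
Cost of preferred: Rp = 3.28 / 63.57 = 5.1597%.
Market value of equity E = 179.63 × 4.45m = 799.3535m.
Total capital V = 799.3535 + 183.2 + 133 + 215 = 1330.5535.
Equity: weight = 799.3535/1330.5535 = 0.6008; cost = 16.7162%.
Preferred: weight = 183.2/1330.5535 = 0.1377; cost = 5.1597%.
Debentures: weight = 133/1330.5535 = 0.1000; after-tax cost = 3.18% × (1 − 31.6%) = 2.1751%.
Bank debt: weight = 215/1330.5535 = 0.1616; after-tax cost = 8.67% × (1 − 31.6%) = 5.9303%.
WACC = 0.6008 × 16.7162% + 0.1377 × 5.1597% + 0.1000 × 2.1751% + 0.1616 × 5.9303% = 11.9287%.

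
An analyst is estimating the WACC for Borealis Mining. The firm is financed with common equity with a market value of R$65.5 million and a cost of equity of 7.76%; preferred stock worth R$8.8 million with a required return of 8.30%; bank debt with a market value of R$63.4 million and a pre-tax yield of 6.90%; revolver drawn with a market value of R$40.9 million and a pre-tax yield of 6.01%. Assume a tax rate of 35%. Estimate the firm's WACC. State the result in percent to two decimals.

Total capital V = 65.5 + 8.8 + 63.4 + 40.9 = 178.6.
Equity: weight = 65.5/178.6 = 0.3667; cost = 7.76%.
Preferred: weight = 8.8/178.6 = 0.0493; cost = 8.3%.
Bank debt: weight = 63.4/178.6 = 0.3550; after-tax cost = 6.9% × (1 − 35%) = 4.4850%.
Revolver drawn: weight = 40.9/178.6 = 0.2290; after-tax cost = 6.01% × (1 − 35%) = 3.9065%.
WACC = 0.3667 × 7.7600% + 0.0493 × 8.3000% + 0.3550 × 4.4850% + 0.2290 × 3.9065% = 5.7416%.

5.74%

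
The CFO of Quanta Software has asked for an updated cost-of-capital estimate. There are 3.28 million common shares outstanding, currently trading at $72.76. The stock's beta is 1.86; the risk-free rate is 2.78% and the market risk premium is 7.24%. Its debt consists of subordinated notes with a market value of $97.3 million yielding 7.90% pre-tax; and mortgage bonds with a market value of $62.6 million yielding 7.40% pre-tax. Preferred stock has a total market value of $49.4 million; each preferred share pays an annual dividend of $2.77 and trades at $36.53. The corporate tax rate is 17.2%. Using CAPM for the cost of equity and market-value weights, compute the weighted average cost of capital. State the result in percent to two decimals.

11.77%

Cost of equity via CAPM: Re = 2.78% + 1.86 × 7.24% = 16.2464%.
Cost of preferred: Rp = 2.77 / 36.53 = 7.5828%.
Market value of equity E = 72.76 × 3.28m = 238.6528m.
Total capital V = 238.6528 + 49.4 + 97.3 + 62.6 = 447.9528.
Equity: weight = 238.6528/447.9528 = 0.5328; cost = 16.2464%.
Preferred: weight = 49.4/447.9528 = 0.1103; cost = 7.5828%.
Subordinated notes: weight = 97.3/447.9528 = 0.2172; after-tax cost = 7.9% × (1 − 17.2%) = 6.5412%.
Mortgage bonds: weight = 62.6/447.9528 = 0.1397; after-tax cost = 7.4% × (1 − 17.2%) = 6.1272%.
WACC = 0.5328 × 16.2464% + 0.1103 × 7.5828% + 0.2172 × 6.5412% + 0.1397 × 6.1272% = 11.7688%.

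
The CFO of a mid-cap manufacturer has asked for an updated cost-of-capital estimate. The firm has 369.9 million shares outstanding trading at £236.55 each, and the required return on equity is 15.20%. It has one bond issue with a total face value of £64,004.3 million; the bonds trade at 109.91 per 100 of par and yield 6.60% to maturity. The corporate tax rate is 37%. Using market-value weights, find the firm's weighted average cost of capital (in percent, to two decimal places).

10.28%

Market value of equity E = 236.55 × 369.9m = 87499.845m. Market value of debt D = 64004.3m × 109.91/100 = 70347.12613m.
Total capital V = 87499.845 + 70347.12613 = 157846.97113.
Equity: weight = 87499.845/157846.97113 = 0.5543; cost = 15.2%.
Bonds outstanding: weight = 70347.12613/157846.97113 = 0.4457; after-tax cost = 6.6% × (1 − 37%) = 4.1580%.
WACC = 0.5543 × 15.2000% + 0.4457 × 4.1580% = 10.2789%.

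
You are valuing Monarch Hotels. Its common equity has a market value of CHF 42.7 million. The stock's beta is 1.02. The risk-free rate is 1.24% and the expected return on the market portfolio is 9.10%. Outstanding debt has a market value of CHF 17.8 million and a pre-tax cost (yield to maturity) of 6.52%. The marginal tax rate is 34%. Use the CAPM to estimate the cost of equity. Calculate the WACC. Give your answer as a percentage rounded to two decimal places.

7.80%

Market risk premium = 9.1% − 1.24% = 7.86%.
Cost of equity via CAPM: Re = 1.24% + 1.02 × 7.86% = 9.2572%.
Total capital V = 42.7 + 17.8 = 60.5.
Equity: weight = 42.7/60.5 = 0.7058; cost = 9.2572%.
Debt: weight = 17.8/60.5 = 0.2942; after-tax cost = 6.52% × (1 − 34%) = 4.3032%.
WACC = 0.7058 × 9.2572% + 0.2942 × 4.3032% = 7.7997%.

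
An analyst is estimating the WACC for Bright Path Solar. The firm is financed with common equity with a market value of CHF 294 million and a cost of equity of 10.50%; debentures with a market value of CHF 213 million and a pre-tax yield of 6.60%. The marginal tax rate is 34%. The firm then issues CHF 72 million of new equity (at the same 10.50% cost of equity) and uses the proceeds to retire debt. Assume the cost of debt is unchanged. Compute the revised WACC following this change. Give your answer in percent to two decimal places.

8.79%

After the change:
Total capital V = 366 + 141 = 507.
Equity: weight = 366/507 = 0.7219; cost = 10.5%.
Debentures: weight = 141/507 = 0.2781; after-tax cost = 6.6% × (1 − 34%) = 4.3560%.
WACC = 0.7219 × 10.5000% + 0.2781 × 4.3560% = 8.7913%.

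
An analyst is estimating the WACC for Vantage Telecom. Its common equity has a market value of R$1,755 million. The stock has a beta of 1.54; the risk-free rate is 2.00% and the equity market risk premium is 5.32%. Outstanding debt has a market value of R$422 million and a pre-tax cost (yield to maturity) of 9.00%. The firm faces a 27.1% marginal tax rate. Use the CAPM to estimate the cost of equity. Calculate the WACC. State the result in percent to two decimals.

Cost of equity via CAPM: Re = 2.0% + 1.54 × 5.32% = 10.1928%.
Total capital V = 1755 + 422 = 2177.
Equity: weight = 1755/2177 = 0.8062; cost = 10.1928%.
Debt: weight = 422/2177 = 0.1938; after-tax cost = 9% × (1 − 27.1%) = 6.5610%.
WACC = 0.8062 × 10.1928% + 0.1938 × 6.5610% = 9.4888%.

9.49%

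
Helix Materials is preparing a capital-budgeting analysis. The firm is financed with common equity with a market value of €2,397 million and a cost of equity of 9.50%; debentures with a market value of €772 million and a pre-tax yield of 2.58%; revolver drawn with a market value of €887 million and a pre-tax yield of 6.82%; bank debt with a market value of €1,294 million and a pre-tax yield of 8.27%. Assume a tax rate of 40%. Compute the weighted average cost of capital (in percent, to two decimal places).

6.36%

Total capital V = 2397 + 772 + 887 + 1294 = 5350.
Equity: weight = 2397/5350 = 0.4480; cost = 9.5%.
Debentures: weight = 772/5350 = 0.1443; after-tax cost = 2.58% × (1 − 40%) = 1.5480%.
Revolver drawn: weight = 887/5350 = 0.1658; after-tax cost = 6.82% × (1 − 40%) = 4.0920%.
Bank debt: weight = 1294/5350 = 0.2419; after-tax cost = 8.27% × (1 − 40%) = 4.9620%.
WACC = 0.4480 × 9.5000% + 0.1443 × 1.5480% + 0.1658 × 4.0920% + 0.2419 × 4.9620% = 6.3583%.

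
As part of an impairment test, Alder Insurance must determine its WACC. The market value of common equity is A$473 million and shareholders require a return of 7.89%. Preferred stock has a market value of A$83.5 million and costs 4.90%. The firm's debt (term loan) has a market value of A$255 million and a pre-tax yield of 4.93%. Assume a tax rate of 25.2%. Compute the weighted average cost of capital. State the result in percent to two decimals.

6.26%

Total capital V = 473 + 83.5 + 255 = 811.5.
Equity: weight = 473/811.5 = 0.5829; cost = 7.89%.
Preferred: weight = 83.5/811.5 = 0.1029; cost = 4.9%.
Term loan: weight = 255/811.5 = 0.3142; after-tax cost = 4.93% × (1 − 25.2%) = 3.6876%.
WACC = 0.5829 × 7.8900% + 0.1029 × 4.9000% + 0.3142 × 3.6876% = 6.2618%.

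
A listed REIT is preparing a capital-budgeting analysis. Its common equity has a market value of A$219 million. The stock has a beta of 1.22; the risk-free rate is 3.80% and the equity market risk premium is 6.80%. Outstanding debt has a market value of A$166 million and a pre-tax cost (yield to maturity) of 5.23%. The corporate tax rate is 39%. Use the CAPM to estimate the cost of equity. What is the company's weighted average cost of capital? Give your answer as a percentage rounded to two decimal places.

Cost of equity via CAPM: Re = 3.8% + 1.22 × 6.8% = 12.0960%.
Total capital V = 219 + 166 = 385.
Equity: weight = 219/385 = 0.5688; cost = 12.096%.
Debt: weight = 166/385 = 0.4312; after-tax cost = 5.23% × (1 − 39%) = 3.1903%.
WACC = 0.5688 × 12.0960% + 0.4312 × 3.1903% = 8.2561%.

8.26%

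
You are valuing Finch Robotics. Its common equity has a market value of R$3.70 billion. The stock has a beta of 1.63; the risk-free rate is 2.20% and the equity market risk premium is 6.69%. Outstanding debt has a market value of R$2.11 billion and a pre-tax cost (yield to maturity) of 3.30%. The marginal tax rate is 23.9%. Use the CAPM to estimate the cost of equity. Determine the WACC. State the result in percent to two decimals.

Cost of equity via CAPM: Re = 2.2% + 1.63 × 6.69% = 13.1047%.
Total capital V = 3.7 + 2.11 = 5.81.
Equity: weight = 3.7/5.81 = 0.6368; cost = 13.1047%.
Debt: weight = 2.11/5.81 = 0.3632; after-tax cost = 3.3% × (1 − 23.9%) = 2.5113%.
WACC = 0.6368 × 13.1047% + 0.3632 × 2.5113% = 9.2575%.

9.26%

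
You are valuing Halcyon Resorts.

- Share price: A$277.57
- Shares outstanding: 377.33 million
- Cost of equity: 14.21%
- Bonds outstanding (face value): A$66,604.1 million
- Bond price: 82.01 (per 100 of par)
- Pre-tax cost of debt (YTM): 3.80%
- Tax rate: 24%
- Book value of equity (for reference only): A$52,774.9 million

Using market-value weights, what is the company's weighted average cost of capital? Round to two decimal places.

10.33%

Market value of equity E = 277.57 × 377.33m = 104735.4881m. Market value of debt D = 66604.1m × 82.01/100 = 54622.02241m.
Total capital V = 104735.4881 + 54622.02241 = 159357.51051.
Equity: weight = 104735.4881/159357.51051 = 0.6572; cost = 14.21%.
Bonds outstanding: weight = 54622.02241/159357.51051 = 0.3428; after-tax cost = 3.8% × (1 − 24%) = 2.8880%.
WACC = 0.6572 × 14.2100% + 0.3428 × 2.8880% = 10.3292%.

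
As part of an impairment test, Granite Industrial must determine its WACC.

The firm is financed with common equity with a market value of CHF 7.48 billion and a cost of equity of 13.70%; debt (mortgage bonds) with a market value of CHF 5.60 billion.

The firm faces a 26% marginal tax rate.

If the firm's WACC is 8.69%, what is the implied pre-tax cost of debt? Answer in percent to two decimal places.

Total capital V = 7.48 + 5.6 = 13.08.
Equity weight = 7.48/13.08 = 0.5719.
Mortgage bonds weight = 5.6/13.08 = 0.4281.
Equity contribution = 0.5719 × 13.7% = 7.8346%.
Remaining for debt = 8.69% − 7.8346% = 0.8554%.
Rd × (1 − 26%) × 0.4281 = 0.8554%  ⇒  Rd = 2.7001%.

2.70%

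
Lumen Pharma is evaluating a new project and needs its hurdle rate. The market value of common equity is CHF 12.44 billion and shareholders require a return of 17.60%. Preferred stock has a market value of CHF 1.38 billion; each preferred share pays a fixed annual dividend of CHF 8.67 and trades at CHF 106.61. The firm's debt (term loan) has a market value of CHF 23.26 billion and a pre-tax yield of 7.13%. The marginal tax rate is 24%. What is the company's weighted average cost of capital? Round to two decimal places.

9.61%

Cost of preferred: Rp = 8.67 / 106.61 = 8.1324%.
Total capital V = 12.44 + 1.38 + 23.26 = 37.08.
Equity: weight = 12.44/37.08 = 0.3355; cost = 17.6%.
Preferred: weight = 1.38/37.08 = 0.0372; cost = 8.1324%.
Term loan: weight = 23.26/37.08 = 0.6273; after-tax cost = 7.13% × (1 − 24%) = 5.4188%.
WACC = 0.3355 × 17.6000% + 0.0372 × 8.1324% + 0.6273 × 5.4188% = 9.6065%.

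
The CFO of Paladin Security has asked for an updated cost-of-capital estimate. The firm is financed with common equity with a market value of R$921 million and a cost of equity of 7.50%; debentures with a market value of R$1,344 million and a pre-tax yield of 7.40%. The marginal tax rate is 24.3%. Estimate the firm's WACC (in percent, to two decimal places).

6.37%

Total capital V = 921 + 1344 = 2265.
Equity: weight = 921/2265 = 0.4066; cost = 7.5%.
Debentures: weight = 1344/2265 = 0.5934; after-tax cost = 7.4% × (1 − 24.3%) = 5.6018%.
WACC = 0.4066 × 7.5000% + 0.5934 × 5.6018% = 6.3737%.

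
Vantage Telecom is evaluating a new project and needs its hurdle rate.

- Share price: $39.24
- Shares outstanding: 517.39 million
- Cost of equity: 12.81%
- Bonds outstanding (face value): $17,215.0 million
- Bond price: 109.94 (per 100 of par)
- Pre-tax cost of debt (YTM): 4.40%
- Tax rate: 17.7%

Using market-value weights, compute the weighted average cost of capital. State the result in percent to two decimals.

Market value of equity E = 39.24 × 517.39m = 20302.3836m. Market value of debt D = 17215m × 109.94/100 = 18926.171m.
Total capital V = 20302.3836 + 18926.171 = 39228.5546.
Equity: weight = 20302.3836/39228.5546 = 0.5175; cost = 12.81%.
Bonds outstanding: weight = 18926.171/39228.5546 = 0.4825; after-tax cost = 4.4% × (1 − 17.7%) = 3.6212%.
WACC = 0.5175 × 12.8100% + 0.4825 × 3.6212% = 8.3768%.

8.38%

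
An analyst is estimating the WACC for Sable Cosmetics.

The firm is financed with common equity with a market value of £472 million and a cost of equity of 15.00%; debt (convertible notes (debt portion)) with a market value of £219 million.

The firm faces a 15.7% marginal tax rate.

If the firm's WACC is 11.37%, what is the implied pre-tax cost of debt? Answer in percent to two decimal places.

4.21%

Total capital V = 472 + 219 = 691.
Equity weight = 472/691 = 0.6831.
Convertible notes (debt portion) weight = 219/691 = 0.3169.
Equity contribution = 0.6831 × 15% = 10.2460%.
Remaining for debt = 11.37% − 10.2460% = 1.1240%.
Rd × (1 − 15.7%) × 0.3169 = 1.1240%  ⇒  Rd = 4.2069%.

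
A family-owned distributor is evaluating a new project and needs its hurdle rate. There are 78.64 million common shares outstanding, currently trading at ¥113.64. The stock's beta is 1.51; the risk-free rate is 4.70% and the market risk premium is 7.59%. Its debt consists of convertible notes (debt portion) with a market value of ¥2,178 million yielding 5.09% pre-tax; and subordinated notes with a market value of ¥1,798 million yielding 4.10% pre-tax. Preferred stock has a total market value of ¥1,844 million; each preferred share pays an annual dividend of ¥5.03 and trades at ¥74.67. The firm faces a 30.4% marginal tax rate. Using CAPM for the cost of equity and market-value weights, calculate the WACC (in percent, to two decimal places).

Cost of equity via CAPM: Re = 4.7% + 1.51 × 7.59% = 16.1609%.
Cost of preferred: Rp = 5.03 / 74.67 = 6.7363%.
Market value of equity E = 113.64 × 78.64m = 8936.6496m.
Total capital V = 8936.6496 + 1844 + 2178 + 1798 = 14756.6496.
Equity: weight = 8936.6496/14756.6496 = 0.6056; cost = 16.1609%.
Preferred: weight = 1844/14756.6496 = 0.1250; cost = 6.7363%.
Convertible notes (debt portion): weight = 2178/14756.6496 = 0.1476; after-tax cost = 5.09% × (1 − 30.4%) = 3.5426%.
Subordinated notes: weight = 1798/14756.6496 = 0.1218; after-tax cost = 4.1% × (1 − 30.4%) = 2.8536%.
WACC = 0.6056 × 16.1609% + 0.1250 × 6.7363% + 0.1476 × 3.5426% + 0.1218 × 2.8536% = 11.4994%.

11.50%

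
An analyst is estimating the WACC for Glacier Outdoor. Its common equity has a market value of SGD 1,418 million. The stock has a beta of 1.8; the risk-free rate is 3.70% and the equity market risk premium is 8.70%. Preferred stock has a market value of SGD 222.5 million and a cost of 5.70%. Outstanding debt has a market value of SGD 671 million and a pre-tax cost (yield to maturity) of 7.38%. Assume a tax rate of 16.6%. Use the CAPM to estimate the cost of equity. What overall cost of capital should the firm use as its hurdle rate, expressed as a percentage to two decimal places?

14.21%

Cost of equity via CAPM: Re = 3.7% + 1.8 × 8.7% = 19.3600%.
Total capital V = 1418 + 222.5 + 671 = 2311.5.
Equity: weight = 1418/2311.5 = 0.6135; cost = 19.36%.
Preferred: weight = 222.5/2311.5 = 0.0963; cost = 5.7%.
Debt: weight = 671/2311.5 = 0.2903; after-tax cost = 7.38% × (1 − 16.6%) = 6.1549%.
WACC = 0.6135 × 19.3600% + 0.0963 × 5.7000% + 0.2903 × 6.1549% = 14.2118%.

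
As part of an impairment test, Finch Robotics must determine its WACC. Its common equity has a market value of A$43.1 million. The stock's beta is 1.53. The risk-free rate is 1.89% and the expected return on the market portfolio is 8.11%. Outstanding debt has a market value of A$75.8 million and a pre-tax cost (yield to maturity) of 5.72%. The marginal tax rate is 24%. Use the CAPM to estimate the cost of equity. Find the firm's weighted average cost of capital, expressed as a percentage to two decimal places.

6.91%

Market risk premium = 8.11% − 1.89% = 6.22%.
Cost of equity via CAPM: Re = 1.89% + 1.53 × 6.22% = 11.4066%.
Total capital V = 43.1 + 75.8 = 118.9.
Equity: weight = 43.1/118.9 = 0.3625; cost = 11.4066%.
Debt: weight = 75.8/118.9 = 0.6375; after-tax cost = 5.72% × (1 − 24%) = 4.3472%.
WACC = 0.3625 × 11.4066% + 0.6375 × 4.3472% = 6.9062%.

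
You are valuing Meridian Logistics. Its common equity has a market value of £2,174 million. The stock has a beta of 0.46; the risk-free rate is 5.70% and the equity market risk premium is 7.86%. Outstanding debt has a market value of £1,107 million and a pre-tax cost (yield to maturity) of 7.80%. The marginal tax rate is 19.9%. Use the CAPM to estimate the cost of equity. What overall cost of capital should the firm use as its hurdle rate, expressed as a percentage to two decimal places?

8.28%

Cost of equity via CAPM: Re = 5.7% + 0.46 × 7.86% = 9.3156%.
Total capital V = 2174 + 1107 = 3281.
Equity: weight = 2174/3281 = 0.6626; cost = 9.3156%.
Debt: weight = 1107/3281 = 0.3374; after-tax cost = 7.8% × (1 − 19.9%) = 6.2478%.
WACC = 0.6626 × 9.3156% + 0.3374 × 6.2478% = 8.2805%.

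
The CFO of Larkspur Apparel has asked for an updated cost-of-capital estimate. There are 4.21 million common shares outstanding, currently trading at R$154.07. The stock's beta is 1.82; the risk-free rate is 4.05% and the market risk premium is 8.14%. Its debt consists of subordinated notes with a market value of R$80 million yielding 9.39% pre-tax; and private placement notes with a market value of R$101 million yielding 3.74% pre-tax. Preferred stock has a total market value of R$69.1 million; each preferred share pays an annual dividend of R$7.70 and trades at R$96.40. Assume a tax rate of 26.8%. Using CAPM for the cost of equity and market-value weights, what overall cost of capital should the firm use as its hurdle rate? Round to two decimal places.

15.15%

Cost of equity via CAPM: Re = 4.05% + 1.82 × 8.14% = 18.8648%.
Cost of preferred: Rp = 7.7 / 96.4 = 7.9876%.
Market value of equity E = 154.07 × 4.21m = 648.6347m.
Total capital V = 648.6347 + 69.1 + 80 + 101 = 898.7347.
Equity: weight = 648.6347/898.7347 = 0.7217; cost = 18.8648%.
Preferred: weight = 69.1/898.7347 = 0.0769; cost = 7.9876%.
Subordinated notes: weight = 80/898.7347 = 0.0890; after-tax cost = 9.39% × (1 − 26.8%) = 6.8735%.
Private placement notes: weight = 101/898.7347 = 0.1124; after-tax cost = 3.74% × (1 − 26.8%) = 2.7377%.
WACC = 0.7217 × 18.8648% + 0.0769 × 7.9876% + 0.0890 × 6.8735% + 0.1124 × 2.7377% = 15.1487%.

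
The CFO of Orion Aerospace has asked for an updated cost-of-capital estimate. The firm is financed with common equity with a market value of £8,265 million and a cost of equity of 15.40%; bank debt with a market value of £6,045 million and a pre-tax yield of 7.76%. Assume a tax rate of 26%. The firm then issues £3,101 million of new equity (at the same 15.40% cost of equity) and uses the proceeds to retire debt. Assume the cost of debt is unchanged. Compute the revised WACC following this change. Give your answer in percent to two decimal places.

After the change:
Total capital V = 11366 + 2944 = 14310.
Equity: weight = 11366/14310 = 0.7943; cost = 15.4%.
Bank debt: weight = 2944/14310 = 0.2057; after-tax cost = 7.76% × (1 − 26%) = 5.7424%.
WACC = 0.7943 × 15.4000% + 0.2057 × 5.7424% = 13.4131%.

13.41%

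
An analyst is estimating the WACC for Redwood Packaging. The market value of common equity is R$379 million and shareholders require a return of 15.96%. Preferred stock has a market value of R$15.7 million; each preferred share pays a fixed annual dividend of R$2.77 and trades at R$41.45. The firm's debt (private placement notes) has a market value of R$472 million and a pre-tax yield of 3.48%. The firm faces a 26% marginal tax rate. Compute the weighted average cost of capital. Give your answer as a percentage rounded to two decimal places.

8.50%

Cost of preferred: Rp = 2.77 / 41.45 = 6.6828%.
Total capital V = 379 + 15.7 + 472 = 866.7.
Equity: weight = 379/866.7 = 0.4373; cost = 15.96%.
Preferred: weight = 15.7/866.7 = 0.0181; cost = 6.6828%.
Private placement notes: weight = 472/866.7 = 0.5446; after-tax cost = 3.48% × (1 − 26%) = 2.5752%.
WACC = 0.4373 × 15.9600% + 0.0181 × 6.6828% + 0.5446 × 2.5752% = 8.5027%.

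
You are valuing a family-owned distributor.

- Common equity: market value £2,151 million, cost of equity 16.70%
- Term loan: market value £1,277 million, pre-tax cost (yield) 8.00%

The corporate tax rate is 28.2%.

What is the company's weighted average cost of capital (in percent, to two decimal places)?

Total capital V = 2151 + 1277 = 3428.
Equity: weight = 2151/3428 = 0.6275; cost = 16.7%.
Term loan: weight = 1277/3428 = 0.3725; after-tax cost = 8% × (1 − 28.2%) = 5.7440%.
WACC = 0.6275 × 16.7000% + 0.3725 × 5.7440% = 12.6187%.

12.62%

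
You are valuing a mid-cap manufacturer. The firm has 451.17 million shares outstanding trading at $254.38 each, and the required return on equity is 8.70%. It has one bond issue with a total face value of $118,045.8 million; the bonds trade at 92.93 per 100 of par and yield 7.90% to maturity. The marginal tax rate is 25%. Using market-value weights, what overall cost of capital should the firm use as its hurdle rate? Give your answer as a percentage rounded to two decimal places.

Market value of equity E = 254.38 × 451.17m = 114768.6246m. Market value of debt D = 118045.8m × 92.93/100 = 109699.96194m.
Total capital V = 114768.6246 + 109699.96194 = 224468.58654.
Equity: weight = 114768.6246/224468.58654 = 0.5113; cost = 8.7%.
Bonds outstanding: weight = 109699.96194/224468.58654 = 0.4887; after-tax cost = 7.9% × (1 − 25%) = 5.9250%.
WACC = 0.5113 × 8.7000% + 0.4887 × 5.9250% = 7.3438%.

7.34%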